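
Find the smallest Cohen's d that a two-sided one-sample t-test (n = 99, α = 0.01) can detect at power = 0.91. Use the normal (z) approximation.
d ≈ 0.39

Minimum detectable effect (one-sample t-test, normal approximation):
d = (z_{α/2} + z_β) / √n
d = (2.576 + 1.341) / √99
d = 3.917 / 9.950
d ≈ 0.39

By Cohen's convention (0.2 small / 0.5 medium / 0.8 large): small effect.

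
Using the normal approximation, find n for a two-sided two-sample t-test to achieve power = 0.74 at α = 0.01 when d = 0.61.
n = 56 per group

Sample size formula (two-sample t-test, normal approximation):
n = 2 · ((z_{α/2} + z_β) / d)²

z_{α/2} = 2.576 (for α = 0.01, two-sided)
z_β = 0.643 (for power = 0.74)
d = 0.61

n = 2 · ((2.576 + 0.643) / 0.61)²
n = 2 · (5.277)²
n ≈ 55.69
Round up to the next whole number: n = 56 per group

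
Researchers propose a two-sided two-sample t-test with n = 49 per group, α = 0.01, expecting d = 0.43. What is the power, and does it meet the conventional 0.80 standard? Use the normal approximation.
Power ≈ 0.33; the study is underpowered (power < 0.80)

Power calculation (two-sample t-test, normal approximation):
z_β = d · √(n/2) - z_{α/2}
z_β = 0.43 · √(49/2) - 2.576
z_β = 0.43 · 4.950 - 2.576
z_β = -0.447

Power = Φ(z_β) = Φ(-0.447) ≈ 0.327

Effect size d = 0.43 is small by Cohen's convention (0.2/0.5/0.8).

Threshold: power ≥ 0.80 is conventionally adequate.
Power ≈ 0.33 → the study is underpowered (power < 0.80).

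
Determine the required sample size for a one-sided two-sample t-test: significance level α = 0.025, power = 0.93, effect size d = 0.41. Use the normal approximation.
n = 141 per group

Sample size formula (two-sample t-test, normal approximation):
n = 2 · ((z_α + z_β) / d)²

z_α = 1.960 (for α = 0.025, one-sided)
z_β = 1.476 (for power = 0.93)
d = 0.41

n = 2 · ((1.960 + 1.476) / 0.41)²
n = 2 · (8.380)²
n ≈ 140.45
Round up to the next whole number: n = 141 per group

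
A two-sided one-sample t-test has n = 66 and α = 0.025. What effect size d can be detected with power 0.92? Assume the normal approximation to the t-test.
d ≈ 0.45

Minimum detectable effect (one-sample t-test, normal approximation):
d = (z_{α/2} + z_β) / √n
d = (2.241 + 1.405) / √66
d = 3.646 / 8.124
d ≈ 0.45

By Cohen's convention (0.2 small / 0.5 medium / 0.8 large): small effect.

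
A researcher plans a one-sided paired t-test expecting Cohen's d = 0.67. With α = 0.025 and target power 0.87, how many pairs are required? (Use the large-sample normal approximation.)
n = 22 pairs

Sample size formula (paired t-test, normal approximation):
n = ((z_α + z_β) / d)²

z_α = 1.960 (for α = 0.025, one-sided)
z_β = 1.126 (for power = 0.87)
d = 0.67

n = ((1.960 + 1.126) / 0.67)²
n = (4.606)²
n ≈ 21.22
Round up to the next whole number: n = 22 pairs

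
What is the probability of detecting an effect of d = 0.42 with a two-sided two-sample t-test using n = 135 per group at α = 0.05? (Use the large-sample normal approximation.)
Power ≈ 0.93

Power calculation (two-sample t-test, normal approximation):
z_β = d · √(n/2) - z_{α/2}
z_β = 0.42 · √(135/2) - 1.960
z_β = 0.42 · 8.216 - 1.960
z_β = 1.491

Power = Φ(z_β) = Φ(1.491) ≈ 0.932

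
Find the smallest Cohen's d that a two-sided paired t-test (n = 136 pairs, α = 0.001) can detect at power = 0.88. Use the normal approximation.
d ≈ 0.38

Minimum detectable effect (paired t-test, normal approximation):
d = (z_{α/2} + z_β) / √n
d = (3.291 + 1.175) / √136
d = 4.466 / 11.662
d ≈ 0.38

By Cohen's convention (0.2 small / 0.5 medium / 0.8 large): small effect.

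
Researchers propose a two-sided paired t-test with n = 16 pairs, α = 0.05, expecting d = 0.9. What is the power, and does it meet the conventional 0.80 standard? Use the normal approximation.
Power ≈ 0.95; the study is adequately powered (power ≥ 0.80)

Power calculation (paired t-test, normal approximation):
z_β = d · √n - z_{α/2}
z_β = 0.9 · √16 - 1.960
z_β = 0.9 · 4.000 - 1.960
z_β = 1.640

Power = Φ(z_β) = Φ(1.640) ≈ 0.950

Effect size d = 0.9 is large by Cohen's convention (0.2/0.5/0.8).

Threshold: power ≥ 0.80 is conventionally adequate.
Power ≈ 0.95 → the study is adequately powered (power ≥ 0.80).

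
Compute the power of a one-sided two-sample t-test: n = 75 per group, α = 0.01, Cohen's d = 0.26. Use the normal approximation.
Power ≈ 0.23

Power calculation (two-sample t-test, normal approximation):
z_β = d · √(n/2) - z_α
z_β = 0.26 · √(75/2) - 2.326
z_β = 0.26 · 6.124 - 2.326
z_β = -0.734

Power = Φ(z_β) = Φ(-0.734) ≈ 0.231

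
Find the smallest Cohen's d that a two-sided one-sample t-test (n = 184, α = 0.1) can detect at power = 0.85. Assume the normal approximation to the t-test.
d ≈ 0.20

Minimum detectable effect (one-sample t-test, normal approximation):
d = (z_{α/2} + z_β) / √n
d = (1.645 + 1.036) / √184
d = 2.681 / 13.565
d ≈ 0.20

By Cohen's convention (0.2 small / 0.5 medium / 0.8 large): small effect.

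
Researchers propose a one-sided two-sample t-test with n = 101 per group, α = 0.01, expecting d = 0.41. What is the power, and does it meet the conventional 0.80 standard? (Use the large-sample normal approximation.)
Power ≈ 0.72; the study is underpowered (power < 0.80)

Power calculation (two-sample t-test, normal approximation):
z_β = d · √(n/2) - z_α
z_β = 0.41 · √(101/2) - 2.326
z_β = 0.41 · 7.106 - 2.326
z_β = 0.587

Power = Φ(z_β) = Φ(0.587) ≈ 0.721

Effect size d = 0.41 is small by Cohen's convention (0.2/0.5/0.8).

Threshold: power ≥ 0.80 is conventionally adequate.
Power ≈ 0.72 → the study is underpowered (power < 0.80).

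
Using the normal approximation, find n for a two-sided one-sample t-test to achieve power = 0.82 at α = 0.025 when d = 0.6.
n = 28

Sample size formula (one-sample t-test, normal approximation):
n = ((z_{α/2} + z_β) / d)²

z_{α/2} = 2.241 (for α = 0.025, two-sided)
z_β = 0.915 (for power = 0.82)
d = 0.6

n = ((2.241 + 0.915) / 0.6)²
n = (5.260)²
n ≈ 27.67
Round up to the next whole number: n = 28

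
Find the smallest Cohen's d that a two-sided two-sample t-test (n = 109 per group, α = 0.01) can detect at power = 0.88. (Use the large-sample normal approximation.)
d ≈ 0.51

Minimum detectable effect (two-sample t-test, normal approximation):
d = (z_{α/2} + z_β) / √(n/2)
d = (2.576 + 1.175) / √(109/2)
d = 3.751 / 7.382
d ≈ 0.51

By Cohen's convention (0.2 small / 0.5 medium / 0.8 large): medium effect.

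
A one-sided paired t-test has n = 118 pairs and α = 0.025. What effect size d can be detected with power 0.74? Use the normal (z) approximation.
d ≈ 0.24

Minimum detectable effect (paired t-test, normal approximation):
d = (z_α + z_β) / √n
d = (1.960 + 0.643) / √118
d = 2.603 / 10.863
d ≈ 0.24

By Cohen's convention (0.2 small / 0.5 medium / 0.8 large): small effect.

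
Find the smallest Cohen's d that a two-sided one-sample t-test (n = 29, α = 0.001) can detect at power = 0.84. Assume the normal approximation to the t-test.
d ≈ 0.80

Minimum detectable effect (one-sample t-test, normal approximation):
d = (z_{α/2} + z_β) / √n
d = (3.291 + 0.994) / √29
d = 4.285 / 5.385
d ≈ 0.80

By Cohen's convention (0.2 small / 0.5 medium / 0.8 large): large effect.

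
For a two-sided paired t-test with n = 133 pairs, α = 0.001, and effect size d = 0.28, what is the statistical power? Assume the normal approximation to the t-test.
Power ≈ 0.48

Power calculation (paired t-test, normal approximation):
z_β = d · √n - z_{α/2}
z_β = 0.28 · √133 - 3.291
z_β = 0.28 · 11.533 - 3.291
z_β = -0.061

Power = Φ(z_β) = Φ(-0.061) ≈ 0.476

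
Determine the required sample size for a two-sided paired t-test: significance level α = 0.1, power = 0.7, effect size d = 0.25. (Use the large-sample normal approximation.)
n = 76 pairs

Sample size formula (paired t-test, normal approximation):
n = ((z_{α/2} + z_β) / d)²

z_{α/2} = 1.645 (for α = 0.1, two-sided)
z_β = 0.524 (for power = 0.7)
d = 0.25

n = ((1.645 + 0.524) / 0.25)²
n = (8.676)²
n ≈ 75.27
Round up to the next whole number: n = 76 pairs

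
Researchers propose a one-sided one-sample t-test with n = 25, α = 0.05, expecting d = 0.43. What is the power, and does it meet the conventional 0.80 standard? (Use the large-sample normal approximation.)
Power ≈ 0.69; the study is underpowered (power < 0.80)

Power calculation (one-sample t-test, normal approximation):
z_β = d · √n - z_α
z_β = 0.43 · √25 - 1.645
z_β = 0.43 · 5.000 - 1.645
z_β = 0.505

Power = Φ(z_β) = Φ(0.505) ≈ 0.693

Effect size d = 0.43 is small by Cohen's convention (0.2/0.5/0.8).

Threshold: power ≥ 0.80 is conventionally adequate.
Power ≈ 0.69 → the study is underpowered (power < 0.80).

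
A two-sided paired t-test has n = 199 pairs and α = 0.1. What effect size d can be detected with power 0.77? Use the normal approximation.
d ≈ 0.17

Minimum detectable effect (paired t-test, normal approximation):
d = (z_{α/2} + z_β) / √n
d = (1.645 + 0.739) / √199
d = 2.384 / 14.107
d ≈ 0.17

By Cohen's convention (0.2 small / 0.5 medium / 0.8 large): very small effect.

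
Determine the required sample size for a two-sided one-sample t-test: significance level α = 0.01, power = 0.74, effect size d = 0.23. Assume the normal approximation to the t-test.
n = 196

Sample size formula (one-sample t-test, normal approximation):
n = ((z_{α/2} + z_β) / d)²

z_{α/2} = 2.576 (for α = 0.01, two-sided)
z_β = 0.643 (for power = 0.74)
d = 0.23

n = ((2.576 + 0.643) / 0.23)²
n = (13.996)²
n ≈ 195.89
Round up to the next whole number: n = 196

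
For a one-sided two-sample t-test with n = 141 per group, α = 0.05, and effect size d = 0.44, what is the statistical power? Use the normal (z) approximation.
Power ≈ 0.98

Power calculation (two-sample t-test, normal approximation):
z_β = d · √(n/2) - z_α
z_β = 0.44 · √(141/2) - 1.645
z_β = 0.44 · 8.396 - 1.645
z_β = 2.050

Power = Φ(z_β) = Φ(2.050) ≈ 0.980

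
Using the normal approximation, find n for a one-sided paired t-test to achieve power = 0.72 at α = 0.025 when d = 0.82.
n = 10 pairs

Sample size formula (paired t-test, normal approximation):
n = ((z_α + z_β) / d)²

z_α = 1.960 (for α = 0.025, one-sided)
z_β = 0.583 (for power = 0.72)
d = 0.82

n = ((1.960 + 0.583) / 0.82)²
n = (3.101)²
n ≈ 9.62
Round up to the next whole number: n = 10 pairs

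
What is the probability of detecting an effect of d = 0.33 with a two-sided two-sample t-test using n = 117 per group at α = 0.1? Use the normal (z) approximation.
Power ≈ 0.81

Power calculation (two-sample t-test, normal approximation):
z_β = d · √(n/2) - z_{α/2}
z_β = 0.33 · √(117/2) - 1.645
z_β = 0.33 · 7.649 - 1.645
z_β = 0.879

Power = Φ(z_β) = Φ(0.879) ≈ 0.810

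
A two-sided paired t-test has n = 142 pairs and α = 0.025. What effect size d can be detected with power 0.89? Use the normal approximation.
d ≈ 0.29

Minimum detectable effect (paired t-test, normal approximation):
d = (z_{α/2} + z_β) / √n
d = (2.241 + 1.227) / √142
d = 3.468 / 11.916
d ≈ 0.29

By Cohen's convention (0.2 small / 0.5 medium / 0.8 large): small effect.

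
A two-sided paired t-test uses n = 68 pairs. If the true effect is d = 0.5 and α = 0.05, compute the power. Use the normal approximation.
Power ≈ 0.98

Power calculation (paired t-test, normal approximation):
z_β = d · √n - z_{α/2}
z_β = 0.5 · √68 - 1.960
z_β = 0.5 · 8.246 - 1.960
z_β = 2.163

Power = Φ(z_β) = Φ(2.163) ≈ 0.985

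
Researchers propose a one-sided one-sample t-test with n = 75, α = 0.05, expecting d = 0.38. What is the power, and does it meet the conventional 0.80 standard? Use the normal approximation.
Power ≈ 0.95; the study is adequately powered (power ≥ 0.80)

Power calculation (one-sample t-test, normal approximation):
z_β = d · √n - z_α
z_β = 0.38 · √75 - 1.645
z_β = 0.38 · 8.660 - 1.645
z_β = 1.646

Power = Φ(z_β) = Φ(1.646) ≈ 0.950

Effect size d = 0.38 is small by Cohen's convention (0.2/0.5/0.8).

Threshold: power ≥ 0.80 is conventionally adequate.
Power ≈ 0.95 → the study is adequately powered (power ≥ 0.80).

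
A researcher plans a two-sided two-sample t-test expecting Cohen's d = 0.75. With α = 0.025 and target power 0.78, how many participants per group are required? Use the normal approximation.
n = 33 per group

Sample size formula (two-sample t-test, normal approximation):
n = 2 · ((z_{α/2} + z_β) / d)²

z_{α/2} = 2.241 (for α = 0.025, two-sided)
z_β = 0.772 (for power = 0.78)
d = 0.75

n = 2 · ((2.241 + 0.772) / 0.75)²
n = 2 · (4.017)²
n ≈ 32.27
Round up to the next whole number: n = 33 per group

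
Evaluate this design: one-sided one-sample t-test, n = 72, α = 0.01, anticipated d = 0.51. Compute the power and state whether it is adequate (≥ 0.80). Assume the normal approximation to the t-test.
Power ≈ 0.98; the study is adequately powered (power ≥ 0.80)

Power calculation (one-sample t-test, normal approximation):
z_β = d · √n - z_α
z_β = 0.51 · √72 - 2.326
z_β = 0.51 · 8.485 - 2.326
z_β = 2.001

Power = Φ(z_β) = Φ(2.001) ≈ 0.977

Effect size d = 0.51 is medium by Cohen's convention (0.2/0.5/0.8).

Threshold: power ≥ 0.80 is conventionally adequate.
Power ≈ 0.98 → the study is adequately powered (power ≥ 0.80).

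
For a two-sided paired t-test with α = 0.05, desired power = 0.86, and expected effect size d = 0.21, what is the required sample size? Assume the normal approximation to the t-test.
n = 210 pairs

Sample size formula (paired t-test, normal approximation):
n = ((z_{α/2} + z_β) / d)²

z_{α/2} = 1.960 (for α = 0.05, two-sided)
z_β = 1.080 (for power = 0.86)
d = 0.21

n = ((1.960 + 1.080) / 0.21)²
n = (14.476)²
n ≈ 209.55
Round up to the next whole number: n = 210 pairs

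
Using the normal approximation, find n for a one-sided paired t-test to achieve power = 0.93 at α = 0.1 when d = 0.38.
n = 53 pairs

Sample size formula (paired t-test, normal approximation):
n = ((z_α + z_β) / d)²

z_α = 1.282 (for α = 0.1, one-sided)
z_β = 1.476 (for power = 0.93)
d = 0.38

n = ((1.282 + 1.476) / 0.38)²
n = (7.258)²
n ≈ 52.68
Round up to the next whole number: n = 53 pairs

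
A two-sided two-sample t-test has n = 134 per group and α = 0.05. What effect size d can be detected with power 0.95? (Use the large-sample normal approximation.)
d ≈ 0.44

Minimum detectable effect (two-sample t-test, normal approximation):
d = (z_{α/2} + z_β) / √(n/2)
d = (1.960 + 1.645) / √(134/2)
d = 3.605 / 8.185
d ≈ 0.44

By Cohen's convention (0.2 small / 0.5 medium / 0.8 large): small effect.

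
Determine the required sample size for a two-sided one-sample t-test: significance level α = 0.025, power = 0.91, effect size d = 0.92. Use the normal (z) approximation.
n = 16

Sample size formula (one-sample t-test, normal approximation):
n = ((z_{α/2} + z_β) / d)²

z_{α/2} = 2.241 (for α = 0.025, two-sided)
z_β = 1.341 (for power = 0.91)
d = 0.92

n = ((2.241 + 1.341) / 0.92)²
n = (3.893)²
n ≈ 15.16
Round up to the next whole number: n = 16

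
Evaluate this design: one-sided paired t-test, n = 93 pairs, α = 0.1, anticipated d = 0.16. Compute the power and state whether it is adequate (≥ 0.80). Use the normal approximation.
Power ≈ 0.60; the study is underpowered (power < 0.80)

Power calculation (paired t-test, normal approximation):
z_β = d · √n - z_α
z_β = 0.16 · √93 - 1.282
z_β = 0.16 · 9.644 - 1.282
z_β = 0.261

Power = Φ(z_β) = Φ(0.261) ≈ 0.603

Effect size d = 0.16 is very small by Cohen's convention (0.2/0.5/0.8).

Threshold: power ≥ 0.80 is conventionally adequate.
Power ≈ 0.60 → the study is underpowered (power < 0.80).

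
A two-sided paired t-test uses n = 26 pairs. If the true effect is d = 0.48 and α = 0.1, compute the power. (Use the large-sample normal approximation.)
Power ≈ 0.79

Power calculation (paired t-test, normal approximation):
z_β = d · √n - z_{α/2}
z_β = 0.48 · √26 - 1.645
z_β = 0.48 · 5.099 - 1.645
z_β = 0.803

Power = Φ(z_β) = Φ(0.803) ≈ 0.789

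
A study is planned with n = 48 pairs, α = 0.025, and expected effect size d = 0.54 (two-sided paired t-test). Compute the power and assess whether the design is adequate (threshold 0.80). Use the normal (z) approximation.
Power ≈ 0.93; the study is adequately powered (power ≥ 0.80)

Power calculation (paired t-test, normal approximation):
z_β = d · √n - z_{α/2}
z_β = 0.54 · √48 - 2.241
z_β = 0.54 · 6.928 - 2.241
z_β = 1.500

Power = Φ(z_β) = Φ(1.500) ≈ 0.933

Effect size d = 0.54 is medium by Cohen's convention (0.2/0.5/0.8).

Threshold: power ≥ 0.80 is conventionally adequate.
Power ≈ 0.93 → the study is adequately powered (power ≥ 0.80).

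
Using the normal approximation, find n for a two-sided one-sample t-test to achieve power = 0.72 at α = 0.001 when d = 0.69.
n = 32

Sample size formula (one-sample t-test, normal approximation):
n = ((z_{α/2} + z_β) / d)²

z_{α/2} = 3.291 (for α = 0.001, two-sided)
z_β = 0.583 (for power = 0.72)
d = 0.69

n = ((3.291 + 0.583) / 0.69)²
n = (5.614)²
n ≈ 31.52
Round up to the next whole number: n = 32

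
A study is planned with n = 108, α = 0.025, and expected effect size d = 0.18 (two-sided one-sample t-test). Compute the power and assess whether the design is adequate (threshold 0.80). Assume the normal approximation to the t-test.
Power ≈ 0.36; the study is underpowered (power < 0.80)

Power calculation (one-sample t-test, normal approximation):
z_β = d · √n - z_{α/2}
z_β = 0.18 · √108 - 2.241
z_β = 0.18 · 10.392 - 2.241
z_β = -0.371

Power = Φ(z_β) = Φ(-0.371) ≈ 0.355

Effect size d = 0.18 is very small by Cohen's convention (0.2/0.5/0.8).

Threshold: power ≥ 0.80 is conventionally adequate.
Power ≈ 0.36 → the study is underpowered (power < 0.80).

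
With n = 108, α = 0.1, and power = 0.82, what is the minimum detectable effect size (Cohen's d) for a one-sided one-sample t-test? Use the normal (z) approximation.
d ≈ 0.21

Minimum detectable effect (one-sample t-test, normal approximation):
d = (z_α + z_β) / √n
d = (1.282 + 0.915) / √108
d = 2.197 / 10.392
d ≈ 0.21

By Cohen's convention (0.2 small / 0.5 medium / 0.8 large): small effect.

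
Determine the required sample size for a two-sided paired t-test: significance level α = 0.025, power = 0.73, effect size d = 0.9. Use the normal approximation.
n = 11 pairs

Sample size formula (paired t-test, normal approximation):
n = ((z_{α/2} + z_β) / d)²

z_{α/2} = 2.241 (for α = 0.025, two-sided)
z_β = 0.613 (for power = 0.73)
d = 0.9

n = ((2.241 + 0.613) / 0.9)²
n = (3.171)²
n ≈ 10.06
Round up to the next whole number: n = 11 pairs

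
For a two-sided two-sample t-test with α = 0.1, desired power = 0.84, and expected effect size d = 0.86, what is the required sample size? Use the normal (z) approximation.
n = 19 per group

Sample size formula (two-sample t-test, normal approximation):
n = 2 · ((z_{α/2} + z_β) / d)²

z_{α/2} = 1.645 (for α = 0.1, two-sided)
z_β = 0.994 (for power = 0.84)
d = 0.86

n = 2 · ((1.645 + 0.994) / 0.86)²
n = 2 · (3.069)²
n ≈ 18.84
Round up to the next whole number: n = 19 per group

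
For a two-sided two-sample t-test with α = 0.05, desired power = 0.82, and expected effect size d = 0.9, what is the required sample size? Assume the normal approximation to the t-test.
n = 21 per group

Sample size formula (two-sample t-test, normal approximation):
n = 2 · ((z_{α/2} + z_β) / d)²

z_{α/2} = 1.960 (for α = 0.05, two-sided)
z_β = 0.915 (for power = 0.82)
d = 0.9

n = 2 · ((1.960 + 0.915) / 0.9)²
n = 2 · (3.194)²
n ≈ 20.40
Round up to the next whole number: n = 21 per group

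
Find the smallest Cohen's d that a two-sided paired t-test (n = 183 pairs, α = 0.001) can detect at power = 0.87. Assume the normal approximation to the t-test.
d ≈ 0.33

Minimum detectable effect (paired t-test, normal approximation):
d = (z_{α/2} + z_β) / √n
d = (3.291 + 1.126) / √183
d = 4.417 / 13.528
d ≈ 0.33

By Cohen's convention (0.2 small / 0.5 medium / 0.8 large): small effect.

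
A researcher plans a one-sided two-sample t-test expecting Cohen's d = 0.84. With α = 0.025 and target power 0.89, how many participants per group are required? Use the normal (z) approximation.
n = 29 per group

Sample size formula (two-sample t-test, normal approximation):
n = 2 · ((z_α + z_β) / d)²

z_α = 1.960 (for α = 0.025, one-sided)
z_β = 1.227 (for power = 0.89)
d = 0.84

n = 2 · ((1.960 + 1.227) / 0.84)²
n = 2 · (3.794)²
n ≈ 28.79
Round up to the next whole number: n = 29 per group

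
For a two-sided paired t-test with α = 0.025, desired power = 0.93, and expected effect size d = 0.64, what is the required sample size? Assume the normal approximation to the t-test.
n = 34 pairs

Sample size formula (paired t-test, normal approximation):
n = ((z_{α/2} + z_β) / d)²

z_{α/2} = 2.241 (for α = 0.025, two-sided)
z_β = 1.476 (for power = 0.93)
d = 0.64

n = ((2.241 + 1.476) / 0.64)²
n = (5.808)²
n ≈ 33.73
Round up to the next whole number: n = 34 pairs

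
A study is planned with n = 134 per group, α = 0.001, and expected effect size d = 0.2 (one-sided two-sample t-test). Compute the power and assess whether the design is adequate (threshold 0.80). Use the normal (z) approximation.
Power ≈ 0.07; the study is underpowered (power < 0.80)

Power calculation (two-sample t-test, normal approximation):
z_β = d · √(n/2) - z_α
z_β = 0.2 · √(134/2) - 3.090
z_β = 0.2 · 8.185 - 3.090
z_β = -1.453

Power = Φ(z_β) = Φ(-1.453) ≈ 0.073

Effect size d = 0.2 is small by Cohen's convention (0.2/0.5/0.8).

Threshold: power ≥ 0.80 is conventionally adequate.
Power ≈ 0.07 → the study is underpowered (power < 0.80).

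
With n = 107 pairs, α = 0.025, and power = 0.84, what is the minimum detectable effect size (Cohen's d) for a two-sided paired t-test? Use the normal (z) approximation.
d ≈ 0.31

Minimum detectable effect (paired t-test, normal approximation):
d = (z_{α/2} + z_β) / √n
d = (2.241 + 0.994) / √107
d = 3.236 / 10.344
d ≈ 0.31

By Cohen's convention (0.2 small / 0.5 medium / 0.8 large): small effect.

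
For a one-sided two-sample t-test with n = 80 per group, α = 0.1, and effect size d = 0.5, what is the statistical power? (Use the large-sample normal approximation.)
Power ≈ 0.97

Power calculation (two-sample t-test, normal approximation):
z_β = d · √(n/2) - z_α
z_β = 0.5 · √(80/2) - 1.282
z_β = 0.5 · 6.325 - 1.282
z_β = 1.881

Power = Φ(z_β) = Φ(1.881) ≈ 0.970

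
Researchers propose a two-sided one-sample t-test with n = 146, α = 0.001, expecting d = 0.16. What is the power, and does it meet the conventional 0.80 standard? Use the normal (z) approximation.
Power ≈ 0.09; the study is underpowered (power < 0.80)

Power calculation (one-sample t-test, normal approximation):
z_β = d · √n - z_{α/2}
z_β = 0.16 · √146 - 3.291
z_β = 0.16 · 12.083 - 3.291
z_β = -1.357

Power = Φ(z_β) = Φ(-1.357) ≈ 0.087

Effect size d = 0.16 is very small by Cohen's convention (0.2/0.5/0.8).

Threshold: power ≥ 0.80 is conventionally adequate.
Power ≈ 0.09 → the study is underpowered (power < 0.80).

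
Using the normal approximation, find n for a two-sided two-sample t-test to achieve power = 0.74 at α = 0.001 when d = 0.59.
n = 89 per group

Sample size formula (two-sample t-test, normal approximation):
n = 2 · ((z_{α/2} + z_β) / d)²

z_{α/2} = 3.291 (for α = 0.001, two-sided)
z_β = 0.643 (for power = 0.74)
d = 0.59

n = 2 · ((3.291 + 0.643) / 0.59)²
n = 2 · (6.668)²
n ≈ 88.92
Round up to the next whole number: n = 89 per group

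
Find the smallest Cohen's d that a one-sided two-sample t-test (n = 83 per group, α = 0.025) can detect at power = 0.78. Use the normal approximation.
d ≈ 0.42

Minimum detectable effect (two-sample t-test, normal approximation):
d = (z_α + z_β) / √(n/2)
d = (1.960 + 0.772) / √(83/2)
d = 2.732 / 6.442
d ≈ 0.42

By Cohen's convention (0.2 small / 0.5 medium / 0.8 large): small effect.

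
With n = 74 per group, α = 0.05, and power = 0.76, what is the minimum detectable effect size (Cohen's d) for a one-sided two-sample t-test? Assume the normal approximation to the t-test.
d ≈ 0.39

Minimum detectable effect (two-sample t-test, normal approximation):
d = (z_α + z_β) / √(n/2)
d = (1.645 + 0.706) / √(74/2)
d = 2.351 / 6.083
d ≈ 0.39

By Cohen's convention (0.2 small / 0.5 medium / 0.8 large): small effect.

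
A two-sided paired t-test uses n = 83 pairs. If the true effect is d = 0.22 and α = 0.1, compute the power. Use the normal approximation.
Power ≈ 0.64

Power calculation (paired t-test, normal approximation):
z_β = d · √n - z_{α/2}
z_β = 0.22 · √83 - 1.645
z_β = 0.22 · 9.110 - 1.645
z_β = 0.359

Power = Φ(z_β) = Φ(0.359) ≈ 0.640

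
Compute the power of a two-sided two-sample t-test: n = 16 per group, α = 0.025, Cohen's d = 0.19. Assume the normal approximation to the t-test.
Power ≈ 0.04

Power calculation (two-sample t-test, normal approximation):
z_β = d · √(n/2) - z_{α/2}
z_β = 0.19 · √(16/2) - 2.241
z_β = 0.19 · 2.828 - 2.241
z_β = -1.704

Power = Φ(z_β) = Φ(-1.704) ≈ 0.044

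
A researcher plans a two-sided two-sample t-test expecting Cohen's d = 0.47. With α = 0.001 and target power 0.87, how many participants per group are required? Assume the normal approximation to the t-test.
n = 177 per group

Sample size formula (two-sample t-test, normal approximation):
n = 2 · ((z_{α/2} + z_β) / d)²

z_{α/2} = 3.291 (for α = 0.001, two-sided)
z_β = 1.126 (for power = 0.87)
d = 0.47

n = 2 · ((3.291 + 1.126) / 0.47)²
n = 2 · (9.398)²
n ≈ 176.64
Round up to the next whole number: n = 177 per group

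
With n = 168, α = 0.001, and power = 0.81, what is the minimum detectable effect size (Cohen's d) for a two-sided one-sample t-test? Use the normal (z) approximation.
d ≈ 0.32

Minimum detectable effect (one-sample t-test, normal approximation):
d = (z_{α/2} + z_β) / √n
d = (3.291 + 0.878) / √168
d = 4.168 / 12.961
d ≈ 0.32

By Cohen's convention (0.2 small / 0.5 medium / 0.8 large): small effect.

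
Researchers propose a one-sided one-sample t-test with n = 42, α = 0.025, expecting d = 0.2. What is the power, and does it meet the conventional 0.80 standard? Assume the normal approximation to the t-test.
Power ≈ 0.25; the study is underpowered (power < 0.80)

Power calculation (one-sample t-test, normal approximation):
z_β = d · √n - z_α
z_β = 0.2 · √42 - 1.960
z_β = 0.2 · 6.481 - 1.960
z_β = -0.664

Power = Φ(z_β) = Φ(-0.664) ≈ 0.253

Effect size d = 0.2 is small by Cohen's convention (0.2/0.5/0.8).

Threshold: power ≥ 0.80 is conventionally adequate.
Power ≈ 0.25 → the study is underpowered (power < 0.80).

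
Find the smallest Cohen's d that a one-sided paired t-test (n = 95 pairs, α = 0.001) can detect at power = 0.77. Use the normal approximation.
d ≈ 0.39

Minimum detectable effect (paired t-test, normal approximation):
d = (z_α + z_β) / √n
d = (3.090 + 0.739) / √95
d = 3.829 / 9.747
d ≈ 0.39

By Cohen's convention (0.2 small / 0.5 medium / 0.8 large): small effect.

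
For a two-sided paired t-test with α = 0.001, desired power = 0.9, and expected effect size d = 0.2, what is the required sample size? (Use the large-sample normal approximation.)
n = 523 pairs

Sample size formula (paired t-test, normal approximation):
n = ((z_{α/2} + z_β) / d)²

z_{α/2} = 3.291 (for α = 0.001, two-sided)
z_β = 1.282 (for power = 0.9)
d = 0.2

n = ((3.291 + 1.282) / 0.2)²
n = (22.865)²
n ≈ 522.81
Round up to the next whole number: n = 523 pairs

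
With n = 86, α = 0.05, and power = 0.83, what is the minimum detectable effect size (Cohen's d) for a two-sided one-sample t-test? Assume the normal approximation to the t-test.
d ≈ 0.31

Minimum detectable effect (one-sample t-test, normal approximation):
d = (z_{α/2} + z_β) / √n
d = (1.960 + 0.954) / √86
d = 2.914 / 9.274
d ≈ 0.31

By Cohen's convention (0.2 small / 0.5 medium / 0.8 large): small effect.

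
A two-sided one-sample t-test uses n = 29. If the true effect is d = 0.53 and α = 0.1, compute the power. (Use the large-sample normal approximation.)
Power ≈ 0.89

Power calculation (one-sample t-test, normal approximation):
z_β = d · √n - z_{α/2}
z_β = 0.53 · √29 - 1.645
z_β = 0.53 · 5.385 - 1.645
z_β = 1.209

Power = Φ(z_β) = Φ(1.209) ≈ 0.887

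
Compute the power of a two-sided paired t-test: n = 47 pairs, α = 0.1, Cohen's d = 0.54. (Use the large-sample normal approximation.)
Power ≈ 0.98

Power calculation (paired t-test, normal approximation):
z_β = d · √n - z_{α/2}
z_β = 0.54 · √47 - 1.645
z_β = 0.54 · 6.856 - 1.645
z_β = 2.057

Power = Φ(z_β) = Φ(2.057) ≈ 0.980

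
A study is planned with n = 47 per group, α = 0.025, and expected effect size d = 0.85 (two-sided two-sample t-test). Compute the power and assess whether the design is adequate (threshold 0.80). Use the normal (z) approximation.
Power ≈ 0.97; the study is adequately powered (power ≥ 0.80)

Power calculation (two-sample t-test, normal approximation):
z_β = d · √(n/2) - z_{α/2}
z_β = 0.85 · √(47/2) - 2.241
z_β = 0.85 · 4.848 - 2.241
z_β = 1.879

Power = Φ(z_β) = Φ(1.879) ≈ 0.970

Effect size d = 0.85 is large by Cohen's convention (0.2/0.5/0.8).

Threshold: power ≥ 0.80 is conventionally adequate.
Power ≈ 0.97 → the study is adequately powered (power ≥ 0.80).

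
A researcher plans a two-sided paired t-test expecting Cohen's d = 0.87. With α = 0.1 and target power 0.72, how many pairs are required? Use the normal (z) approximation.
n = 7 pairs

Sample size formula (paired t-test, normal approximation):
n = ((z_{α/2} + z_β) / d)²

z_{α/2} = 1.645 (for α = 0.1, two-sided)
z_β = 0.583 (for power = 0.72)
d = 0.87

n = ((1.645 + 0.583) / 0.87)²
n = (2.561)²
n ≈ 6.56
Round up to the next whole number: n = 7 pairs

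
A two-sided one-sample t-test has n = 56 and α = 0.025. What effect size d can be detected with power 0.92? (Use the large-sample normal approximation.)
d ≈ 0.49

Minimum detectable effect (one-sample t-test, normal approximation):
d = (z_{α/2} + z_β) / √n
d = (2.241 + 1.405) / √56
d = 3.646 / 7.483
d ≈ 0.49

By Cohen's convention (0.2 small / 0.5 medium / 0.8 large): small effect.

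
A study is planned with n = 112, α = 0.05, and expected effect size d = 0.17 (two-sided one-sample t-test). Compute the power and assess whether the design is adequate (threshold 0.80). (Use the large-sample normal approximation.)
Power ≈ 0.44; the study is underpowered (power < 0.80)

Power calculation (one-sample t-test, normal approximation):
z_β = d · √n - z_{α/2}
z_β = 0.17 · √112 - 1.960
z_β = 0.17 · 10.583 - 1.960
z_β = -0.161

Power = Φ(z_β) = Φ(-0.161) ≈ 0.436

Effect size d = 0.17 is very small by Cohen's convention (0.2/0.5/0.8).

Threshold: power ≥ 0.80 is conventionally adequate.
Power ≈ 0.44 → the study is underpowered (power < 0.80).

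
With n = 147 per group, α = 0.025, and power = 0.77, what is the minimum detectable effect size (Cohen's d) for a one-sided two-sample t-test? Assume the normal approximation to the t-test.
d ≈ 0.31

Minimum detectable effect (two-sample t-test, normal approximation):
d = (z_α + z_β) / √(n/2)
d = (1.960 + 0.739) / √(147/2)
d = 2.699 / 8.573
d ≈ 0.31

By Cohen's convention (0.2 small / 0.5 medium / 0.8 large): small effect.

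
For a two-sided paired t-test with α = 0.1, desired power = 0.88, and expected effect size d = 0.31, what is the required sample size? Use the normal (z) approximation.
n = 83 pairs

Sample size formula (paired t-test, normal approximation):
n = ((z_{α/2} + z_β) / d)²

z_{α/2} = 1.645 (for α = 0.1, two-sided)
z_β = 1.175 (for power = 0.88)
d = 0.31

n = ((1.645 + 1.175) / 0.31)²
n = (9.097)²
n ≈ 82.76
Round up to the next whole number: n = 83 pairs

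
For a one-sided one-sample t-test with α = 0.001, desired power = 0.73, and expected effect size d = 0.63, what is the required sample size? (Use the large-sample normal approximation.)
n = 35

Sample size formula (one-sample t-test, normal approximation):
n = ((z_α + z_β) / d)²

z_α = 3.090 (for α = 0.001, one-sided)
z_β = 0.613 (for power = 0.73)
d = 0.63

n = ((3.090 + 0.613) / 0.63)²
n = (5.878)²
n ≈ 34.55
Round up to the next whole number: n = 35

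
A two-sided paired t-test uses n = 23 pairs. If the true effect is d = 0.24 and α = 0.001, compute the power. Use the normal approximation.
Power ≈ 0.02

Power calculation (paired t-test, normal approximation):
z_β = d · √n - z_{α/2}
z_β = 0.24 · √23 - 3.291
z_β = 0.24 · 4.796 - 3.291
z_β = -2.140

Power = Φ(z_β) = Φ(-2.140) ≈ 0.016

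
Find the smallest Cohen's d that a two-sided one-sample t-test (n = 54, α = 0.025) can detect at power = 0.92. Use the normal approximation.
d ≈ 0.50

Minimum detectable effect (one-sample t-test, normal approximation):
d = (z_{α/2} + z_β) / √n
d = (2.241 + 1.405) / √54
d = 3.646 / 7.348
d ≈ 0.50

By Cohen's convention (0.2 small / 0.5 medium / 0.8 large): medium effect.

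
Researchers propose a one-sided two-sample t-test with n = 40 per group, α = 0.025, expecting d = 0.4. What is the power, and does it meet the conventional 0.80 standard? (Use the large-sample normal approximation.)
Power ≈ 0.43; the study is underpowered (power < 0.80)

Power calculation (two-sample t-test, normal approximation):
z_β = d · √(n/2) - z_α
z_β = 0.4 · √(40/2) - 1.960
z_β = 0.4 · 4.472 - 1.960
z_β = -0.171

Power = Φ(z_β) = Φ(-0.171) ≈ 0.432

Effect size d = 0.4 is small by Cohen's convention (0.2/0.5/0.8).

Threshold: power ≥ 0.80 is conventionally adequate.
Power ≈ 0.43 → the study is underpowered (power < 0.80).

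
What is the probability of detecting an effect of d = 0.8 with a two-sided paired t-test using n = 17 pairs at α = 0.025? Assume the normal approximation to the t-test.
Power ≈ 0.85

Power calculation (paired t-test, normal approximation):
z_β = d · √n - z_{α/2}
z_β = 0.8 · √17 - 2.241
z_β = 0.8 · 4.123 - 2.241
z_β = 1.057

Power = Φ(z_β) = Φ(1.057) ≈ 0.855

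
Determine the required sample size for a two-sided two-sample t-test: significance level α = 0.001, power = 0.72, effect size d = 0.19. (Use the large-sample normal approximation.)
n = 832 per group

Sample size formula (two-sample t-test, normal approximation):
n = 2 · ((z_{α/2} + z_β) / d)²

z_{α/2} = 3.291 (for α = 0.001, two-sided)
z_β = 0.583 (for power = 0.72)
d = 0.19

n = 2 · ((3.291 + 0.583) / 0.19)²
n = 2 · (20.389)²
n ≈ 831.42
Round up to the next whole number: n = 832 per group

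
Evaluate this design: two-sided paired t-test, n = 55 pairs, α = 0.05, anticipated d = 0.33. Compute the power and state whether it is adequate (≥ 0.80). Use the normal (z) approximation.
Power ≈ 0.69; the study is underpowered (power < 0.80)

Power calculation (paired t-test, normal approximation):
z_β = d · √n - z_{α/2}
z_β = 0.33 · √55 - 1.960
z_β = 0.33 · 7.416 - 1.960
z_β = 0.487

Power = Φ(z_β) = Φ(0.487) ≈ 0.687

Effect size d = 0.33 is small by Cohen's convention (0.2/0.5/0.8).

Threshold: power ≥ 0.80 is conventionally adequate.
Power ≈ 0.69 → the study is underpowered (power < 0.80).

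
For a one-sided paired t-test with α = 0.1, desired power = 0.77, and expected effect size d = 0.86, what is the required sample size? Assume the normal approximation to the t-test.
n = 6 pairs

Sample size formula (paired t-test, normal approximation):
n = ((z_α + z_β) / d)²

z_α = 1.282 (for α = 0.1, one-sided)
z_β = 0.739 (for power = 0.77)
d = 0.86

n = ((1.282 + 0.739) / 0.86)²
n = (2.350)²
n ≈ 5.52
Round up to the next whole number: n = 6 pairs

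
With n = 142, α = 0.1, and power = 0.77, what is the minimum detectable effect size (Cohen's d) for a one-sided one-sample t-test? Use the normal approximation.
d ≈ 0.17

Minimum detectable effect (one-sample t-test, normal approximation):
d = (z_α + z_β) / √n
d = (1.282 + 0.739) / √142
d = 2.020 / 11.916
d ≈ 0.17

By Cohen's convention (0.2 small / 0.5 medium / 0.8 large): very small effect.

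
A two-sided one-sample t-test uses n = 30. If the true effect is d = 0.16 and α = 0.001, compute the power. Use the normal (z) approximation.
Power ≈ 0.01

Power calculation (one-sample t-test, normal approximation):
z_β = d · √n - z_{α/2}
z_β = 0.16 · √30 - 3.291
z_β = 0.16 · 5.477 - 3.291
z_β = -2.414

Power = Φ(z_β) = Φ(-2.414) ≈ 0.008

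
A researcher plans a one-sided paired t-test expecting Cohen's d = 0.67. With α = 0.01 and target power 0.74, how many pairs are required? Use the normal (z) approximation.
n = 20 pairs

Sample size formula (paired t-test, normal approximation):
n = ((z_α + z_β) / d)²

z_α = 2.326 (for α = 0.01, one-sided)
z_β = 0.643 (for power = 0.74)
d = 0.67

n = ((2.326 + 0.643) / 0.67)²
n = (4.431)²
n ≈ 19.63
Round up to the next whole number: n = 20 pairs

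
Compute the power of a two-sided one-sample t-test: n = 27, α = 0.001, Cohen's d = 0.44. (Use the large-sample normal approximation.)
Power ≈ 0.16

Power calculation (one-sample t-test, normal approximation):
z_β = d · √n - z_{α/2}
z_β = 0.44 · √27 - 3.291
z_β = 0.44 · 5.196 - 3.291
z_β = -1.004

Power = Φ(z_β) = Φ(-1.004) ≈ 0.158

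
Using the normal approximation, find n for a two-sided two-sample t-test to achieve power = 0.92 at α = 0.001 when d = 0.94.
n = 50 per group

Sample size formula (two-sample t-test, normal approximation):
n = 2 · ((z_{α/2} + z_β) / d)²

z_{α/2} = 3.291 (for α = 0.001, two-sided)
z_β = 1.405 (for power = 0.92)
d = 0.94

n = 2 · ((3.291 + 1.405) / 0.94)²
n = 2 · (4.996)²
n ≈ 49.92
Round up to the next whole number: n = 50 per group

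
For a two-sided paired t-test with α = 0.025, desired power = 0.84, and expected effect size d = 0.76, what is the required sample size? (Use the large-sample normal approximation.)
n = 19 pairs

Sample size formula (paired t-test, normal approximation):
n = ((z_{α/2} + z_β) / d)²

z_{α/2} = 2.241 (for α = 0.025, two-sided)
z_β = 0.994 (for power = 0.84)
d = 0.76

n = ((2.241 + 0.994) / 0.76)²
n = (4.257)²
n ≈ 18.12
Round up to the next whole number: n = 19 pairs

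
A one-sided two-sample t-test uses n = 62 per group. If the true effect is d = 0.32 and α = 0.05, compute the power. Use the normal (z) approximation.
Power ≈ 0.55

Power calculation (two-sample t-test, normal approximation):
z_β = d · √(n/2) - z_α
z_β = 0.32 · √(62/2) - 1.645
z_β = 0.32 · 5.568 - 1.645
z_β = 0.137

Power = Φ(z_β) = Φ(0.137) ≈ 0.554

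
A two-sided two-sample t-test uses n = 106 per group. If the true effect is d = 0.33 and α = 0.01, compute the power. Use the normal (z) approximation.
Power ≈ 0.43

Power calculation (two-sample t-test, normal approximation):
z_β = d · √(n/2) - z_{α/2}
z_β = 0.33 · √(106/2) - 2.576
z_β = 0.33 · 7.280 - 2.576
z_β = -0.173

Power = Φ(z_β) = Φ(-0.173) ≈ 0.431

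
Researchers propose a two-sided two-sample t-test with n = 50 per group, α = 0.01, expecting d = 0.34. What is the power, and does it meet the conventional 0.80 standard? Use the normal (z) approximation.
Power ≈ 0.19; the study is underpowered (power < 0.80)

Power calculation (two-sample t-test, normal approximation):
z_β = d · √(n/2) - z_{α/2}
z_β = 0.34 · √(50/2) - 2.576
z_β = 0.34 · 5.000 - 2.576
z_β = -0.876

Power = Φ(z_β) = Φ(-0.876) ≈ 0.191

Effect size d = 0.34 is small by Cohen's convention (0.2/0.5/0.8).

Threshold: power ≥ 0.80 is conventionally adequate.
Power ≈ 0.19 → the study is underpowered (power < 0.80).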